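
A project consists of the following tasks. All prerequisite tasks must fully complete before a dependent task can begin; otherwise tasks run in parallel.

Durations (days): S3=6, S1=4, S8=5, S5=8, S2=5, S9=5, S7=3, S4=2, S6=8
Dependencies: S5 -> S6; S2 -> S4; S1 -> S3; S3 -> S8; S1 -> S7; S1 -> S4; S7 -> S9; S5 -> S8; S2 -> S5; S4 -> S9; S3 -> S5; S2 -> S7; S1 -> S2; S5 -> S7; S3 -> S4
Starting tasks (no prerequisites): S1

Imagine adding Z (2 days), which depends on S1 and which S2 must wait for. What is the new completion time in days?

27

Originally the schedule takes 26 days.
With Z inserted, S2 now waits for max(S1, Z).
New critical path: S1→Z→S2→S5→S6 = 4+2+5+8+8 = 27 ⇒ 27 days.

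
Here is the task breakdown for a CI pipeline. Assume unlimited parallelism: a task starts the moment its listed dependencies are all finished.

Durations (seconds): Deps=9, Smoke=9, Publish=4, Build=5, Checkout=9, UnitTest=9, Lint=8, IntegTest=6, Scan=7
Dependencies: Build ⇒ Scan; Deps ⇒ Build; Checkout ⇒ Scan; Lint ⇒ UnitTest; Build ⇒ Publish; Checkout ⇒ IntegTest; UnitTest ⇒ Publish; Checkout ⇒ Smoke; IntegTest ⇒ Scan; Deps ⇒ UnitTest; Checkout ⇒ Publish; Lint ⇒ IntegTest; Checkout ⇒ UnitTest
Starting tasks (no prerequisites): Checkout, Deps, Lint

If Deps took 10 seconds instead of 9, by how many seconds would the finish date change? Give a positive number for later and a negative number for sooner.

As given, the longest chain is Deps→UnitTest→Publish = 9+9+4 = 22, so the finish is 22 seconds.
Deps is on the critical path; changing it to 10 makes that path 23 seconds.
That remains the longest chain; total 23 seconds.
Change in finish: 23 − 22 = +1 seconds.

1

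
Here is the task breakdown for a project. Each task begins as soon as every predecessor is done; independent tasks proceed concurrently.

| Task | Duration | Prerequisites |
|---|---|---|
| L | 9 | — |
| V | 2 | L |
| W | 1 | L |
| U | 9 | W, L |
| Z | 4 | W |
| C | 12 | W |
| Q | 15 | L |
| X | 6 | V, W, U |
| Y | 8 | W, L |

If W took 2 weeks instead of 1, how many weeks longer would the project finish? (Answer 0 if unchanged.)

The binding path is L→W→U→X = 9+1+9+6 = 25; finish at 25 weeks.
Since W is critical, the +1 change carries straight to that chain (now 26 weeks).
That remains the longest chain; total 26 weeks.
Change in finish: 26 − 25 = +1 weeks.

1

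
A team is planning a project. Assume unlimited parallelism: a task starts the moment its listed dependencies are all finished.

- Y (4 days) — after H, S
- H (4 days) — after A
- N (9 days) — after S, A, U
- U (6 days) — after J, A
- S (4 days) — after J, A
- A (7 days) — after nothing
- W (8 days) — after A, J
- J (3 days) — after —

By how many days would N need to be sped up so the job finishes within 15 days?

Current finish: 22 days; target: 15.
N is on every critical path, so each day cut from N cuts the finish by one (this holds down to a finish of 15).
Need 22 − 15 = 7 days off N → N becomes 2 days, finish becomes 15.

7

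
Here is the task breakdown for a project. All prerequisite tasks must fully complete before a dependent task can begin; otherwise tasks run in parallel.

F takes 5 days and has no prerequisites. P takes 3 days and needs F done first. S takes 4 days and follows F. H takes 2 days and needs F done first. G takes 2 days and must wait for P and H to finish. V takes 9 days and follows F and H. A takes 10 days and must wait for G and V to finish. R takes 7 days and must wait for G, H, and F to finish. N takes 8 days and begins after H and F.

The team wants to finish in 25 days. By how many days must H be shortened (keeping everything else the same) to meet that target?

1

Current finish: 26 days; target: 25.
H is on every critical path, so each day cut from H cuts the finish by one (this holds down to a finish of 25).
Need 26 − 25 = 1 day off H → H becomes 1 day, finish becomes 25.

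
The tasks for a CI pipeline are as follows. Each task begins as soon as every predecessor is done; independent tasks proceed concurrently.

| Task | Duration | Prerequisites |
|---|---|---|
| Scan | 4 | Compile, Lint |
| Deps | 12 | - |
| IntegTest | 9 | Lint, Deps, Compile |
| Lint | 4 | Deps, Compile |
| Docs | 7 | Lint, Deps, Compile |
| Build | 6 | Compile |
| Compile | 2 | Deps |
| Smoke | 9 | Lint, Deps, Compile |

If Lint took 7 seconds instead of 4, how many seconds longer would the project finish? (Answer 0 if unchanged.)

3

Baseline: Deps→Compile→Lint→IntegTest = 12+2+4+9 = 27 → 27 seconds.
Lint is on the critical path; changing it to 7 makes that path 30 seconds.
No other chain overtakes it, so the finish is 30 seconds.
Change in finish: 30 − 27 = +3 seconds.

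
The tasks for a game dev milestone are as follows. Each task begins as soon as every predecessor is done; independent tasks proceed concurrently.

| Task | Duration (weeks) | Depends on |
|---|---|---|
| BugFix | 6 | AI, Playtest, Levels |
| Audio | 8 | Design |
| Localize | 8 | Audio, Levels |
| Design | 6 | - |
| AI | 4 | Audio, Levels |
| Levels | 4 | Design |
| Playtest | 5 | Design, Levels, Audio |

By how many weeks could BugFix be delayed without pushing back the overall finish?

0

The longest chain is Design→Audio→Playtest→BugFix = 6+8+5+6 = 25; overall finish 25 weeks.
Longest path through BugFix: 25 weeks (earliest finish 25, latest finish 25).
So BugFix can slip 25 − 25 = 0 weeks.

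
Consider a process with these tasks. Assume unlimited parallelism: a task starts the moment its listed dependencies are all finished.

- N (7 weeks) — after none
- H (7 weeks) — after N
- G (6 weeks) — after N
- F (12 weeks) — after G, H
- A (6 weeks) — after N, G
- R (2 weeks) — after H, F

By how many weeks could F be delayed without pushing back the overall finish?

The longest chain is N→H→F→R = 7+7+12+2 = 28; overall finish 28 weeks.
The longest chain containing F totals 28 weeks.
So F can slip 26 − 26 = 0 weeks.

0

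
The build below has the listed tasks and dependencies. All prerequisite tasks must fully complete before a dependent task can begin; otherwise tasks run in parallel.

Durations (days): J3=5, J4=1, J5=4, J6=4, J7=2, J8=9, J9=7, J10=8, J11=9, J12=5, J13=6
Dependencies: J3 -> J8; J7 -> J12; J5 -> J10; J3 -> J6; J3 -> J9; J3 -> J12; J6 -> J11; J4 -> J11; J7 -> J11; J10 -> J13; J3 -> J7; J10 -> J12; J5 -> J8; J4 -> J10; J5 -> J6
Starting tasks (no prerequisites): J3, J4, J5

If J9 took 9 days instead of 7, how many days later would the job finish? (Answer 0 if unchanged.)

0

Actual critical path: J3→J6→J11 = 5+4+9 = 18 ⇒ 18 days.
The longest path through J9 is only 12 days, so J9 has float 6.
The critical path is still J3→J6→J11; finish is now 18 days.
Change in finish: 18 − 18 = +0 days.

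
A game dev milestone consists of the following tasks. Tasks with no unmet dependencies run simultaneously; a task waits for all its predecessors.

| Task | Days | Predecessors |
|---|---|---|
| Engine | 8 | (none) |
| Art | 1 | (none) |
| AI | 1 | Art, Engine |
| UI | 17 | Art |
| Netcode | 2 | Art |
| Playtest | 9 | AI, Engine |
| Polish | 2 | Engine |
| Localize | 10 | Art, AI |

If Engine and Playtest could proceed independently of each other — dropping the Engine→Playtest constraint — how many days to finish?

19

Original critical path: Engine→AI→Localize = 8+1+10 = 19 ⇒ 19 days.
Dropping Engine→Playtest doesn't change Playtest's earliest start (9); another predecessor still binds.
New critical path: Engine→AI→Localize = 8+1+10 = 19 ⇒ 19 days.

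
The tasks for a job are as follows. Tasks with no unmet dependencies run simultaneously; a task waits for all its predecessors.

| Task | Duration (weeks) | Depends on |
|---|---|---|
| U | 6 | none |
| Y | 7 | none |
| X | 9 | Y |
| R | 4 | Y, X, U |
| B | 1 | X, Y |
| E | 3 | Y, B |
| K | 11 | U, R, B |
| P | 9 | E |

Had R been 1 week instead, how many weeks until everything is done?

As given, the longest chain is Y→X→R→K = 7+9+4+11 = 31, so the finish is 31 weeks.
Since R is critical, the -3 change carries straight to that chain (now 28 weeks).
The binding chain switches to Y→X→B→E→P = 7+9+1+3+9 = 29; finish 29 weeks.

29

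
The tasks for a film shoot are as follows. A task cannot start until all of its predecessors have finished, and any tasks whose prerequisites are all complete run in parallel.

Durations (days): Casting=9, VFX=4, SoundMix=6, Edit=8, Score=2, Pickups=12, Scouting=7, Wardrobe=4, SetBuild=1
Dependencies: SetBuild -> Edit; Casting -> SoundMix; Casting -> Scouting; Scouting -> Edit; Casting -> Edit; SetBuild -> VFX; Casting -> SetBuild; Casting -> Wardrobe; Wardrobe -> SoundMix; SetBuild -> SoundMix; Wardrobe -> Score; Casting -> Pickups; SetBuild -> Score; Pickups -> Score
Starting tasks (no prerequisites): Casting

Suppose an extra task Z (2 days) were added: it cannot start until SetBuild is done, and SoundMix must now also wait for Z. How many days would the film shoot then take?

24

Originally the film shoot takes 24 days.
With Z inserted, SoundMix now waits for max(Wardrobe, SetBuild, Casting, Z).
New critical path: Casting→Scouting→Edit = 9+7+8 = 24 ⇒ 24 days.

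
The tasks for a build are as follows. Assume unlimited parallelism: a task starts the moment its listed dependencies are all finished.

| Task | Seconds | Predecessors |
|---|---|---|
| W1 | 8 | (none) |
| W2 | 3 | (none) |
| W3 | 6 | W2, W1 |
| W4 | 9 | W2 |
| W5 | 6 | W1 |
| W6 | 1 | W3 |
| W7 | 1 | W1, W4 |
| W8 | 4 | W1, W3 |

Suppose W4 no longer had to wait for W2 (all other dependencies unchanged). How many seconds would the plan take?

With the dependency in place, W1→W3→W8 = 8+6+4 = 18 sets the finish at 18 seconds.
Without W2→W4, W4's earliest start moves from 3 to 0.
After: W1→W3→W8 = 8+6+4 = 18 → 18 seconds.

18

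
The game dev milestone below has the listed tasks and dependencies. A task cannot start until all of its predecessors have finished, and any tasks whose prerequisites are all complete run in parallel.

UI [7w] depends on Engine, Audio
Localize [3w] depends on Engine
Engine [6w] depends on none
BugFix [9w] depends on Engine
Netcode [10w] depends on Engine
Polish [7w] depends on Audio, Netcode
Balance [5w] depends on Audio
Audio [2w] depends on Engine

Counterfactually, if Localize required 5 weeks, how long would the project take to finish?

23

As given, the longest chain is Engine→Netcode→Polish = 6+10+7 = 23, so the finish is 23 weeks.
Localize is off the critical path — its longest chain is 9 weeks, giving 14 of slack.
No other chain overtakes it, so the finish is 23 weeks.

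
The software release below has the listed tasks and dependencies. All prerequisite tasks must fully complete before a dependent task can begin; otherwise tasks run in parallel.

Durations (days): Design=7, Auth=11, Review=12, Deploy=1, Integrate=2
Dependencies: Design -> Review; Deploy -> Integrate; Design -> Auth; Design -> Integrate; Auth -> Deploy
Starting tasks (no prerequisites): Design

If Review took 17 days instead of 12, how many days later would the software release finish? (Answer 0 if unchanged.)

The binding path is Design→Auth→Deploy→Integrate = 7+11+1+2 = 21; finish at 21 days.
Review is off the critical path — its longest chain is 19 days, giving 2 of slack.
The binding chain switches to Design→Review = 7+17 = 24; finish 24 days.
Change in finish: 24 − 21 = +3 days.

3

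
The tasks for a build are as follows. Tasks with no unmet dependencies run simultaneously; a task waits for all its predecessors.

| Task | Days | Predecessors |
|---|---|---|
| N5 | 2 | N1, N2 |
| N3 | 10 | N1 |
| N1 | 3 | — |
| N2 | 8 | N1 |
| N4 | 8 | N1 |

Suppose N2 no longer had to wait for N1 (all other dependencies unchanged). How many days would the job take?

13

With the dependency in place, N1→N2→N5 = 3+8+2 = 13 sets the finish at 13 days.
Without N1→N2, N2's earliest start moves from 3 to 0.
New critical path: N1→N3 = 3+10 = 13 ⇒ 13 days.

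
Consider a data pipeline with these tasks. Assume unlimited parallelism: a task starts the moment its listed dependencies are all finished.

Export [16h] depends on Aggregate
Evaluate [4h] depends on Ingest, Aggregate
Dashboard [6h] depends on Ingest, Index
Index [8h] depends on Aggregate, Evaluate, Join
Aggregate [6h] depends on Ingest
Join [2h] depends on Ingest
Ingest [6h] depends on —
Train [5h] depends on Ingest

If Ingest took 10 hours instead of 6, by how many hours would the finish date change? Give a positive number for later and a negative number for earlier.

4

As given, the longest chain is Ingest→Aggregate→Evaluate→Index→Dashboard = 6+6+4+8+6 = 30, so the finish is 30 hours.
Since Ingest is critical, the +4 change carries straight to that chain (now 34 hours).
No other chain overtakes it, so the finish is 34 hours.
Change in finish: 34 − 30 = +4 hours.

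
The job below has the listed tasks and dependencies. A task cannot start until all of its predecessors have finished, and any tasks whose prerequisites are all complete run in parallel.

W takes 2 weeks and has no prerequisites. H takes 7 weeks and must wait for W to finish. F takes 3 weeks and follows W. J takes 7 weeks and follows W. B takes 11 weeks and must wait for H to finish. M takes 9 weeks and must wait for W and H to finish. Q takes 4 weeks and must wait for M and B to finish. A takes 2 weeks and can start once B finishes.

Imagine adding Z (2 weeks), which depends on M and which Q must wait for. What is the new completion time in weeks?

24

Originally the plan takes 24 weeks.
With Z inserted, Q now waits for max(M, B, Z).
New critical path: W→H→B→Q = 2+7+11+4 = 24 ⇒ 24 weeks.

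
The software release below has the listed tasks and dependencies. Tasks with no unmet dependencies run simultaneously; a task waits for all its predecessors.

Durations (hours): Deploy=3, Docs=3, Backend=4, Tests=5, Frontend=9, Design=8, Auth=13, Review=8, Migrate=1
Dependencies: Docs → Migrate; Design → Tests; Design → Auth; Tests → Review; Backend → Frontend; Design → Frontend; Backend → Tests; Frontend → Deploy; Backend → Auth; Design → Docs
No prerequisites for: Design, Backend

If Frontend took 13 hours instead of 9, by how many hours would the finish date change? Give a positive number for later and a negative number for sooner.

3

As given, the longest chain is Design→Auth = 8+13 = 21, so the finish is 21 hours.
Frontend has 1 hour of float (longest path through it is 20).
Now Design→Frontend→Deploy = 8+13+3 = 24 is longest, so the finish becomes 24 hours.
Change in finish: 24 − 21 = +3 hours.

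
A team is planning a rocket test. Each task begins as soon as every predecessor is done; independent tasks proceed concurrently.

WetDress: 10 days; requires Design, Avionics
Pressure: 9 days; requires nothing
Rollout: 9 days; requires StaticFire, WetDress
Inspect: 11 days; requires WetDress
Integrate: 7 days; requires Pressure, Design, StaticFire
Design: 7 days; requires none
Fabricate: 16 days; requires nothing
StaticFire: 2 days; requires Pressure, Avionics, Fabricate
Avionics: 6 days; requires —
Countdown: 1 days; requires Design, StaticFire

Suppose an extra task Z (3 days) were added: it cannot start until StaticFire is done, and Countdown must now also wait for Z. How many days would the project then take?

Originally the project takes 28 days.
With Z inserted, Countdown now waits for max(Design, StaticFire, Z).
New critical path: Design→WetDress→Inspect = 7+10+11 = 28 ⇒ 28 days.

28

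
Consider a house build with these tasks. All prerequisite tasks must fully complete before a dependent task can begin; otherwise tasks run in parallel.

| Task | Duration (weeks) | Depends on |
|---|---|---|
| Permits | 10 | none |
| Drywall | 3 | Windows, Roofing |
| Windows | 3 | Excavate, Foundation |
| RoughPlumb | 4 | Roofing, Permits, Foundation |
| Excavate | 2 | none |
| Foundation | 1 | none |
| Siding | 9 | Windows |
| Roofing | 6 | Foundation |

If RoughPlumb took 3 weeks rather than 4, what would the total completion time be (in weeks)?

The binding path is Permits→RoughPlumb = 10+4 = 14; finish at 14 weeks.
RoughPlumb lies on that path, so at 3 weeks the path becomes 13 weeks.
The binding chain switches to Excavate→Windows→Siding = 2+3+9 = 14; finish 14 weeks.

14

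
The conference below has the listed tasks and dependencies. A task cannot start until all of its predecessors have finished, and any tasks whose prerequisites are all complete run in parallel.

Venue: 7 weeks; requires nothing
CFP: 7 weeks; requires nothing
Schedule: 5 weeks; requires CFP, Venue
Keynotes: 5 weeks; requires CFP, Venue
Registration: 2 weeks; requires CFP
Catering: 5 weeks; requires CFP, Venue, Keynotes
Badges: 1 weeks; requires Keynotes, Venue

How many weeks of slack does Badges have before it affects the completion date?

The longest chain is Venue→Keynotes→Catering = 7+5+5 = 17; overall finish 17 weeks.
Longest path through Badges: 13 weeks (earliest finish 13, latest finish 17).
Float = 17 − 13 = 4.

4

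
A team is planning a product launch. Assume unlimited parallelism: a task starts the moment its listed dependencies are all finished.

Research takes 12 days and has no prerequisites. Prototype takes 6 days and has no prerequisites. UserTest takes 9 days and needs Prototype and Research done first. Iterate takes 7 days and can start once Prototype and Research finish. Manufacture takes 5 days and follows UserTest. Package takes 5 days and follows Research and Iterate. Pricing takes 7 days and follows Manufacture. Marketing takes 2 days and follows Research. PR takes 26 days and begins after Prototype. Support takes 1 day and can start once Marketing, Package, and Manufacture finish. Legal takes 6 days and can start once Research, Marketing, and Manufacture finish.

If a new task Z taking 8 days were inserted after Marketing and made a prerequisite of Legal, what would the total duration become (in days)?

33

Originally the schedule takes 33 days.
With Z inserted, Legal now waits for max(Research, Marketing, Manufacture, Z).
New critical path: Research→UserTest→Manufacture→Pricing = 12+9+5+7 = 33 ⇒ 33 days.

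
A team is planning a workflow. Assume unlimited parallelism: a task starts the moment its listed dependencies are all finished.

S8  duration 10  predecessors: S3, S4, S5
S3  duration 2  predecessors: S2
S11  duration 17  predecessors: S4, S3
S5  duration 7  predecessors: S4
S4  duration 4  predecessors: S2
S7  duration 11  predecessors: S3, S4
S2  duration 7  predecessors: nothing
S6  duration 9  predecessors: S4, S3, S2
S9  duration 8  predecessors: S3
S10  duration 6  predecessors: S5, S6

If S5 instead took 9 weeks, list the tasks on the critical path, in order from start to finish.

S2, S4, S5, S8

As given, the longest chain is S2→S4→S5→S8 = 7+4+7+10 = 28, so the finish is 28 weeks.
S5 is on the critical path; changing it to 9 makes that path 30 weeks.
That remains the longest chain; total 30 weeks.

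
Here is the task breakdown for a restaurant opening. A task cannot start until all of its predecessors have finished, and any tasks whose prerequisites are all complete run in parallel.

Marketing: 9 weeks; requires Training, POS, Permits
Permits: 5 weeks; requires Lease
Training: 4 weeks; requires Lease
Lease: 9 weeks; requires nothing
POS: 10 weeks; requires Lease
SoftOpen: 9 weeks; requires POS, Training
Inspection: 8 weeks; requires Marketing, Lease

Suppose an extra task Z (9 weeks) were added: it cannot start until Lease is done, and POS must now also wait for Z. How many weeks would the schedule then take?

45

Originally the schedule takes 36 weeks.
With Z inserted, POS now waits for max(Lease, Z).
New critical path: Lease→Z→POS→Marketing→Inspection = 9+9+10+9+8 = 45 ⇒ 45 weeks.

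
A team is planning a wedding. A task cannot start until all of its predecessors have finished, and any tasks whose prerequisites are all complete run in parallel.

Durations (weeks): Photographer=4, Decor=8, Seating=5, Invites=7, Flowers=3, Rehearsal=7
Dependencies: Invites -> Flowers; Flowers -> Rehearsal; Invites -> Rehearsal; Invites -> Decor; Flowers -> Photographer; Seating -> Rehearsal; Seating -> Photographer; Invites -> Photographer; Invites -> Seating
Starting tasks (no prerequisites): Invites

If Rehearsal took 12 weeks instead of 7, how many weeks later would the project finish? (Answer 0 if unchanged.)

Critical path before the change: Invites→Seating→Rehearsal = 7+5+7 = 19 giving 19 weeks.
Since Rehearsal is critical, the +5 change carries straight to that chain (now 24 weeks).
The critical path is still Invites→Seating→Rehearsal; finish is now 24 weeks.
Change in finish: 24 − 19 = +5 weeks.

5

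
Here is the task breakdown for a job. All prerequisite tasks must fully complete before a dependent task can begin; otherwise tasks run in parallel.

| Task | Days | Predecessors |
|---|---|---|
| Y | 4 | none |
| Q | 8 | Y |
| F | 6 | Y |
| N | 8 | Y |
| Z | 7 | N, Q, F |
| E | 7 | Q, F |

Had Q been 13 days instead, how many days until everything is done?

Baseline: Y→Q→Z = 4+8+7 = 19 → 19 days.
Q lies on that path, so at 13 days the path becomes 24 days.
No other chain overtakes it, so the finish is 24 days.

24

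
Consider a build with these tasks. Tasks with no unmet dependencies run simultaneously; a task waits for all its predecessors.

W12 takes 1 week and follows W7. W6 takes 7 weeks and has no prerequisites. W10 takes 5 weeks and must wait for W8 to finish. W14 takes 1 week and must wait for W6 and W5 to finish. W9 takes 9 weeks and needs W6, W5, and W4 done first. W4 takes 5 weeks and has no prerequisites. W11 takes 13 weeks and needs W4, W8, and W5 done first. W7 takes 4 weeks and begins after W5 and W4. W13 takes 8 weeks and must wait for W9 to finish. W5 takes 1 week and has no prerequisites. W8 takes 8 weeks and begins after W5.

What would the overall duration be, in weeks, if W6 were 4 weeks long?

22

Critical path before the change: W6→W9→W13 = 7+9+8 = 24 giving 24 weeks.
W6 lies on that path, so at 4 weeks the path becomes 21 weeks.
The binding chain switches to W4→W9→W13 = 5+9+8 = 22; finish 22 weeks.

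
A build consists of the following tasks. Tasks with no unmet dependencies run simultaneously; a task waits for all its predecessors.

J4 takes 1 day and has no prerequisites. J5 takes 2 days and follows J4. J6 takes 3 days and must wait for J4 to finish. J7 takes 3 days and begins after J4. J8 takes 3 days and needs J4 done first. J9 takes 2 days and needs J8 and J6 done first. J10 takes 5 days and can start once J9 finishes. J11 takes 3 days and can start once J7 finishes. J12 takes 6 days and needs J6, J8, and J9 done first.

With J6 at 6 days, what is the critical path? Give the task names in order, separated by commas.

J4, J6, J9, J12

The binding path is J4→J6→J9→J12 = 1+3+2+6 = 12; finish at 12 days.
J6 is on the critical path; changing it to 6 makes that path 15 days.
No other chain overtakes it, so the finish is 15 days.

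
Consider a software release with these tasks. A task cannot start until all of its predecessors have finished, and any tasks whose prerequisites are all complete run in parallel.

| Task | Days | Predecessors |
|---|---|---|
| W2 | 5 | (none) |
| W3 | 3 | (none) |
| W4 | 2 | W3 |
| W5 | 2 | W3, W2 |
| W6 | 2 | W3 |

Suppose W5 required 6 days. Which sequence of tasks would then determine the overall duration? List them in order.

W2, W5

The binding path is W2→W5 = 5+2 = 7; finish at 7 days.
W5 is on the critical path; changing it to 6 makes that path 11 days.
That remains the longest chain; total 11 days.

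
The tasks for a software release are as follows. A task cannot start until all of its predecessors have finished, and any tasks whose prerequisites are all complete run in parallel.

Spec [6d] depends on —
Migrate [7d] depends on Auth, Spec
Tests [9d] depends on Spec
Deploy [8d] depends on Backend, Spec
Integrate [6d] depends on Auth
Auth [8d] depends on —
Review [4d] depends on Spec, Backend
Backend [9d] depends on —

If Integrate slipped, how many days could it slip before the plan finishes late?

Backend→Deploy = 9+8 = 17 sets the makespan at 17 days.
Integrate finishes as early as 14 and must finish by 17.
Float = 17 − 14 = 3.

3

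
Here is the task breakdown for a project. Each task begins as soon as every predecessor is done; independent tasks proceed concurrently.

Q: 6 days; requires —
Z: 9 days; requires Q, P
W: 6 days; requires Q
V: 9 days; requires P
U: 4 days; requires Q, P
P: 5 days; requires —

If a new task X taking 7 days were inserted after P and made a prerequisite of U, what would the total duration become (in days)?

Originally the project takes 15 days.
With X inserted, U now waits for max(Q, P, X).
New critical path: P→X→U = 5+7+4 = 16 ⇒ 16 days.

16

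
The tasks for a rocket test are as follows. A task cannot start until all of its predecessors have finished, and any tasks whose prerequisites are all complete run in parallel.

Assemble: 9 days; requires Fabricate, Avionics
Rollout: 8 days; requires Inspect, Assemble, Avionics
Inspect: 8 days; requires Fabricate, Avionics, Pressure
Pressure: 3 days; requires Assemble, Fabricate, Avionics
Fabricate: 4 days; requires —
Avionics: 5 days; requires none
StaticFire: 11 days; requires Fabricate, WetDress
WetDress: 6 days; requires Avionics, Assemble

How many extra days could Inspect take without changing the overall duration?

0

Avionics→Assemble→Pressure→Inspect→Rollout = 5+9+3+8+8 = 33 sets the makespan at 33 days.
Inspect finishes as early as 25 and must finish by 25.
So Inspect can slip 25 − 25 = 0 days.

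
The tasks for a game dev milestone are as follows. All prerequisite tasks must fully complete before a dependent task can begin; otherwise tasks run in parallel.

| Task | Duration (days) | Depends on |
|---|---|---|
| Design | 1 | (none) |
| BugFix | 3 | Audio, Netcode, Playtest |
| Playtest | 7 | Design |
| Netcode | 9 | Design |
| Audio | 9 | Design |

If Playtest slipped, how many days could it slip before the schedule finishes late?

The longest chain is Design→Audio→BugFix = 1+9+3 = 13; overall finish 13 days.
The longest chain containing Playtest totals 11 days.
Slack of Playtest = 3 − 1 = 2 days.

2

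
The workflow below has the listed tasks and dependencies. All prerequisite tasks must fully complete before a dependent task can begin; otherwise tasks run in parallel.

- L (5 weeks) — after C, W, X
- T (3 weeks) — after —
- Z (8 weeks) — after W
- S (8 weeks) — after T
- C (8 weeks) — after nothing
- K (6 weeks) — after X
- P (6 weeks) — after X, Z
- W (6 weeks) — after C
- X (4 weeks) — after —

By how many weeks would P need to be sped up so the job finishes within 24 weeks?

4

Current finish: 28 weeks; target: 24.
P is on every critical path, so each week cut from P cuts the finish by one (this holds down to a finish of 23).
Need 28 − 24 = 4 weeks off P → P becomes 2 weeks, finish becomes 24.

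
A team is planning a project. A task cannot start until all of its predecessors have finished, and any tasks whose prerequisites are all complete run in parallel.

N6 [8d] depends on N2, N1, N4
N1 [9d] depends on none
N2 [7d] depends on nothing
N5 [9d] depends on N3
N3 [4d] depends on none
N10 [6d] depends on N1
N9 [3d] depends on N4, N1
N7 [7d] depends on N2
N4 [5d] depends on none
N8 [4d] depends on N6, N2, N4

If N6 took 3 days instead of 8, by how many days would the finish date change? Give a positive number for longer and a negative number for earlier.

Critical path before the change: N1→N6→N8 = 9+8+4 = 21 giving 21 days.
N6 is on the critical path; changing it to 3 makes that path 16 days.
No other chain overtakes it, so the finish is 16 days.
Change in finish: 16 − 21 = -5 days.

-5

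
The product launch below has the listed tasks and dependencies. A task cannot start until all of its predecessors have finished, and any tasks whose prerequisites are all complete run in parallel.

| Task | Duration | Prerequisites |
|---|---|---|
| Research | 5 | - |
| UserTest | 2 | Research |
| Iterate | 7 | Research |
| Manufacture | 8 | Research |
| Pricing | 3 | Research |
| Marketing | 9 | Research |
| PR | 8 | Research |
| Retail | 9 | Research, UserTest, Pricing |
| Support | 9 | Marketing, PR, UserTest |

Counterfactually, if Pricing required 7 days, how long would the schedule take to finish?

23

Critical path before the change: Research→Marketing→Support = 5+9+9 = 23 giving 23 days.
The longest path through Pricing is only 17 days, so Pricing has float 6.
The critical path is still Research→Marketing→Support; finish is now 23 days.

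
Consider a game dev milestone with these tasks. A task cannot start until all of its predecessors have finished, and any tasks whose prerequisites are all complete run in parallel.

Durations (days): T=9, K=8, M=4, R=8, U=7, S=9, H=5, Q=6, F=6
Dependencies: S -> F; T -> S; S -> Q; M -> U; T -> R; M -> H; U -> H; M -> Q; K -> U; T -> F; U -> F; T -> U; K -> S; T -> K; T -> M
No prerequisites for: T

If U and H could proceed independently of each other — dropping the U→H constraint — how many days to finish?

32

Original critical path: T→K→S→Q = 9+8+9+6 = 32 ⇒ 32 days.
Without U→H, H's earliest start moves from 24 to 13.
The longest chain is now T→K→S→Q = 9+8+9+6 = 32, so the game dev milestone takes 32 days.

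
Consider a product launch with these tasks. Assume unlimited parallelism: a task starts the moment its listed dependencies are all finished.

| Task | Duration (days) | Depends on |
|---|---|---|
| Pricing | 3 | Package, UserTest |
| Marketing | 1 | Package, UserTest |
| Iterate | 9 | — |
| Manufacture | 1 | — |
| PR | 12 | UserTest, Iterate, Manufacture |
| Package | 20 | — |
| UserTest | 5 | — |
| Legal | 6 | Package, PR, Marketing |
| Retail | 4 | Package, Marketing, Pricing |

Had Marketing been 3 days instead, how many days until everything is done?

The binding path is Package→Marketing→Legal = 20+1+6 = 27; finish at 27 days.
Marketing is on the critical path; changing it to 3 makes that path 29 days.
No other chain overtakes it, so the finish is 29 days.

29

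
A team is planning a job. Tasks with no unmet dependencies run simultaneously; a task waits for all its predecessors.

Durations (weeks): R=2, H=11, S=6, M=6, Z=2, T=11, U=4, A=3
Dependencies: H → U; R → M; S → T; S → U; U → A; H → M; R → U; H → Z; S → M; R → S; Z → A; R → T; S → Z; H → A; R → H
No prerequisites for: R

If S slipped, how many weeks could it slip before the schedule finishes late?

Critical path: R→H→U→A = 2+11+4+3 = 20, so the finish is 20 weeks.
The longest chain containing S totals 19 weeks.
Slack of S = 3 − 2 = 1 week.

1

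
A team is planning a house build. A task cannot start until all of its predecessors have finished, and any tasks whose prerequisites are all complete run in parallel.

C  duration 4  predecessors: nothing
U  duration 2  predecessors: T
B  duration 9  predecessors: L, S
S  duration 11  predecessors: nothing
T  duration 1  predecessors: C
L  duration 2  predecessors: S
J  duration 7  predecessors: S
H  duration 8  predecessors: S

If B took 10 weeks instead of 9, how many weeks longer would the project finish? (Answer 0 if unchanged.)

1

The binding path is S→L→B = 11+2+9 = 22; finish at 22 weeks.
Since B is critical, the +1 change carries straight to that chain (now 23 weeks).
No other chain overtakes it, so the finish is 23 weeks.
Change in finish: 23 − 22 = +1 weeks.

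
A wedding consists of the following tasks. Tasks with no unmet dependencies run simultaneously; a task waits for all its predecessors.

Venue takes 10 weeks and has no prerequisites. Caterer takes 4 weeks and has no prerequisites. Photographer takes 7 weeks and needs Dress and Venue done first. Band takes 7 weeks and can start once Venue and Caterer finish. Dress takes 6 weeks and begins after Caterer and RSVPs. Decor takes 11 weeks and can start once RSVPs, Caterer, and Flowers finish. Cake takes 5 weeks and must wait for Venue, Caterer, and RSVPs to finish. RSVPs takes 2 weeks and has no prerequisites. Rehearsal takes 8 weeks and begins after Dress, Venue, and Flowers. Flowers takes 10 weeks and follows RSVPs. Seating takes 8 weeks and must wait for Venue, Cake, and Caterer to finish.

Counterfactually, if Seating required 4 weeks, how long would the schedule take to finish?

Actual critical path: Venue→Cake→Seating = 10+5+8 = 23 ⇒ 23 weeks.
Seating lies on that path, so at 4 weeks the path becomes 19 weeks.
New critical path: RSVPs→Flowers→Decor = 2+10+11 = 23 ⇒ 23 weeks.

23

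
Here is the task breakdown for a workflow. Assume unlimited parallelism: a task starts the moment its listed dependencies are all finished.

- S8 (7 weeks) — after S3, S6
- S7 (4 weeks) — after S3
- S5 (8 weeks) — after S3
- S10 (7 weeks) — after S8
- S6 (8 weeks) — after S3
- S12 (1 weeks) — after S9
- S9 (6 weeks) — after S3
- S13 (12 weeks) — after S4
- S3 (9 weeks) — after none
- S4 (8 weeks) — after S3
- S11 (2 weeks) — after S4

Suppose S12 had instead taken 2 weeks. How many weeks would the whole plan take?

The binding path is S3→S6→S8→S10 = 9+8+7+7 = 31; finish at 31 weeks.
S12 has 15 weeks of float (longest path through it is 16).
That remains the longest chain; total 31 weeks.

31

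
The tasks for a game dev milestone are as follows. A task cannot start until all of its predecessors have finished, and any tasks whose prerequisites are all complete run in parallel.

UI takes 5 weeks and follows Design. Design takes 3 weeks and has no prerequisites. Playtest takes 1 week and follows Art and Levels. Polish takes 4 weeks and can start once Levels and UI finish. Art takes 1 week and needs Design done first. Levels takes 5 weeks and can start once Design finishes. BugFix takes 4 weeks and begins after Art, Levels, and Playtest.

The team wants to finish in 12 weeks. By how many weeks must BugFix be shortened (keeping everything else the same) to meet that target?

Current finish: 13 weeks; target: 12.
BugFix is on every critical path, so each week cut from BugFix cuts the finish by one (this holds down to a finish of 12).
Need 13 − 12 = 1 week off BugFix → BugFix becomes 3 weeks, finish becomes 12.

1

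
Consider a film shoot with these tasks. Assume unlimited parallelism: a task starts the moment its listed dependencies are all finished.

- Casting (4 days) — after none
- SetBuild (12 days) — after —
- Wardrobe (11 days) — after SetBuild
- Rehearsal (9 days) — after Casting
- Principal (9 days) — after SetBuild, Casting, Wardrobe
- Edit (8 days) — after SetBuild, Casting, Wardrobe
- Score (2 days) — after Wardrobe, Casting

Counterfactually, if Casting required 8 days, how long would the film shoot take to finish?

As given, the longest chain is SetBuild→Wardrobe→Principal = 12+11+9 = 32, so the finish is 32 days.
The longest path through Casting is only 13 days, so Casting has float 19.
No other chain overtakes it, so the finish is 32 days.

32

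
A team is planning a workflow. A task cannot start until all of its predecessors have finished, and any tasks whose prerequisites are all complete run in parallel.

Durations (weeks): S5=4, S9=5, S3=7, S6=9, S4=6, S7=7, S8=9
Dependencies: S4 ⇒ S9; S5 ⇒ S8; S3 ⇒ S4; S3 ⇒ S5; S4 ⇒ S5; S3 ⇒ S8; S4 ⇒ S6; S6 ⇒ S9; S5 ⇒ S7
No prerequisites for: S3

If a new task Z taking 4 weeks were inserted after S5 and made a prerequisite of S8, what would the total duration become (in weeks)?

30

Originally the workflow takes 27 weeks.
With Z inserted, S8 now waits for max(S3, S5, Z).
New critical path: S3→S4→S5→Z→S8 = 7+6+4+4+9 = 30 ⇒ 30 weeks.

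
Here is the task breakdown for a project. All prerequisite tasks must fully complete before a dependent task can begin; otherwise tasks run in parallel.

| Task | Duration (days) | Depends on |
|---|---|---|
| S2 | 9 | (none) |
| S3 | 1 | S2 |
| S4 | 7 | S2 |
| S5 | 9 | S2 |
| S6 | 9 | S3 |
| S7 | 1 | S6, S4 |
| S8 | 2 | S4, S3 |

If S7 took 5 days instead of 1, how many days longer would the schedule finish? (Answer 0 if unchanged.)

Baseline: S2→S3→S6→S7 = 9+1+9+1 = 20 → 20 days.
Since S7 is critical, the +4 change carries straight to that chain (now 24 days).
The critical path is still S2→S3→S6→S7; finish is now 24 days.
Change in finish: 24 − 20 = +4 days.

4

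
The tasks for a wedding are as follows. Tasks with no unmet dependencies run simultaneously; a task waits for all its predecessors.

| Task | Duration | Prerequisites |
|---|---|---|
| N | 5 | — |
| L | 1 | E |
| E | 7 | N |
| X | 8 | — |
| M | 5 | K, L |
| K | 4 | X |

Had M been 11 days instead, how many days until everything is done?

24

Critical path before the change: N→E→L→M = 5+7+1+5 = 18 giving 18 days.
M lies on that path, so at 11 days the path becomes 24 days.
That remains the longest chain; total 24 days.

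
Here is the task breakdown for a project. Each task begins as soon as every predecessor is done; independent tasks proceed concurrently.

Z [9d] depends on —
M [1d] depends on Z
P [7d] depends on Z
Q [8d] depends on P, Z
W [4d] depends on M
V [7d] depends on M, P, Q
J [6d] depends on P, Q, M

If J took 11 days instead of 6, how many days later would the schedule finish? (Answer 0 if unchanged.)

The binding path is Z→P→Q→V = 9+7+8+7 = 31; finish at 31 days.
J is off the critical path — its longest chain is 30 days, giving 1 of slack.
Now Z→P→Q→J = 9+7+8+11 = 35 is longest, so the finish becomes 35 days.
Change in finish: 35 − 31 = +4 days.

4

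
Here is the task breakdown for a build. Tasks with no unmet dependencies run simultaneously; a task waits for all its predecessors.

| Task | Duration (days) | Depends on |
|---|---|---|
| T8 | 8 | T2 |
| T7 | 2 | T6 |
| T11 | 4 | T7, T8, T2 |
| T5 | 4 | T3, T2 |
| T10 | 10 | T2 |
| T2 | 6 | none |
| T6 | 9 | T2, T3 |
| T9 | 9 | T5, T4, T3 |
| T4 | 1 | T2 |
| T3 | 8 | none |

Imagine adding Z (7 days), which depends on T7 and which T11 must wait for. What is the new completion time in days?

30

Originally the build takes 23 days.
With Z inserted, T11 now waits for max(T7, T8, T2, Z).
New critical path: T3→T6→T7→Z→T11 = 8+9+2+7+4 = 30 ⇒ 30 days.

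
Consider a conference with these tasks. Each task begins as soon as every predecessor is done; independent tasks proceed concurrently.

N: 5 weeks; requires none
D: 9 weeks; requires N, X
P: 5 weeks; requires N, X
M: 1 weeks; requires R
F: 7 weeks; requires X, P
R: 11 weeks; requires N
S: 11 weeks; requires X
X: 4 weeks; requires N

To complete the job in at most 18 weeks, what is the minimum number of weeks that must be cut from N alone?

Current finish: 21 weeks; target: 18.
N is on every critical path, so each week cut from N cuts the finish by one (this holds down to a finish of 17).
Need 21 − 18 = 3 weeks off N → N becomes 2 weeks, finish becomes 18.

3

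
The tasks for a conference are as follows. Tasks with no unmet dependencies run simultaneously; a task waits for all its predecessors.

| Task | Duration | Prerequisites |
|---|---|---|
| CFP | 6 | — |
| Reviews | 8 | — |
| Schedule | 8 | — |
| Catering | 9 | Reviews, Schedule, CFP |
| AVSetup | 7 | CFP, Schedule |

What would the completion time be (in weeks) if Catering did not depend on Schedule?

17

Original critical path: Reviews→Catering = 8+9 = 17 ⇒ 17 weeks.
Dropping Schedule→Catering doesn't change Catering's earliest start (8); another predecessor still binds.
After: Reviews→Catering = 8+9 = 17 → 17 weeks.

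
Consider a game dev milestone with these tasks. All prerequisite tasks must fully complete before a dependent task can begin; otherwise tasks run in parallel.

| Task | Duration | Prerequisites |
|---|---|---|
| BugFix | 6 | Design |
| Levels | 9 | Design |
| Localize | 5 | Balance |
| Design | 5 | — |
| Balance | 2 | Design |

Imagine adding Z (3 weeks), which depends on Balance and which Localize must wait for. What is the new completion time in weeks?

15

Originally the schedule takes 14 weeks.
With Z inserted, Localize now waits for max(Balance, Z).
New critical path: Design→Balance→Z→Localize = 5+2+3+5 = 15 ⇒ 15 weeks.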